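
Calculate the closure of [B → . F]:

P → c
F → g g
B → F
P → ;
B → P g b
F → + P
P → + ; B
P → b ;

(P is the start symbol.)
{ [B → . F], [F → . + P], [F → . g g] }

To compute CLOSURE, for each item [A → α.Bβ] where B is a non-terminal, add [B → .γ] for all productions B → γ; repeat for the newly added items until nothing changes.

Start with: [B → . F]
  [B → . F] has the dot before F: add [F → . g g], [F → . + P]
No further items can be added.

CLOSURE = { [B → . F], [F → . + P], [F → . g g] }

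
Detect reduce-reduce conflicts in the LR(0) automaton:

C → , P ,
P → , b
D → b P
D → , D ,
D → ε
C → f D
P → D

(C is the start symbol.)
Yes — I11: [D → .] vs [P → , b .]

Augment with C' → C and build the canonical LR(0) collection (I0 = CLOSURE({[C' → . C]}), then GOTO on every symbol after a dot until no new states appear). It has 15 states:
  I0: { [C → . , P ,], [C → . f D], [C' → . C] }  — shift
  I1: { [C → , . P ,], [D → . , D ,], [D → . b P], [D → .], [P → . , b], [P → . D] }  — shift, reduce
  I2: { [C' → C .] }  — accept
  I3: { [C → f . D], [D → . , D ,], [D → . b P], [D → .] }  — shift, reduce
  I4: { [D → , . D ,], [D → . , D ,], [D → . b P], [D → .] }  — shift, reduce
  I5: { [C → f D .] }  — reduce
  I6: { [D → . , D ,], [D → . b P], [D → .], [D → b . P], [P → . , b], [P → . D] }  — shift, reduce
  I7: { [D → , . D ,], [D → . , D ,], [D → . b P], [D → .], [P → , . b] }  — shift, reduce
  I8: { [P → D .] }  — reduce
  I9: { [D → b P .] }  — reduce
  I10: { [D → , D . ,] }  — shift
  I11: { [D → . , D ,], [D → . b P], [D → .], [D → b . P], [P → , b .], [P → . , b], [P → . D] }  — shift, 2 reduces
  I12: { [D → , D , .] }  — reduce
  I13: { [C → , P . ,] }  — shift
  I14: { [C → , P , .] }  — reduce

I11 contains complete items [D → .], [P → , b .] — reduce-reduce conflict.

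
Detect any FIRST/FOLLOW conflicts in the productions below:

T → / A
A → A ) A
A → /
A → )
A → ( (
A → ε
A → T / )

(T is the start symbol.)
Yes. A → A ')' A with FOLLOW(A) on { ')', '/' }; A → '/' with FOLLOW(A) on { '/' }; A → ')' with FOLLOW(A) on { ')' }; A → T '/' ')' with FOLLOW(A) on { '/' }

Nullable non-terminals: A.
FIRST sets used below: FIRST(A) = { '(', ')', '/', ε }, FIRST(T) = { '/' }

A: nullable alternative(s) A → ε; FOLLOW(A) = { $, ')', '/' }
  A → A ) A: FIRST \ {ε} = { '(', ')', '/' } — overlaps FOLLOW(A) on { ')', '/' }: CONFLICT
  A → /: FIRST \ {ε} = { '/' } — overlaps FOLLOW(A) on { '/' }: CONFLICT
  A → ): FIRST \ {ε} = { ')' } — overlaps FOLLOW(A) on { ')' }: CONFLICT
  A → ( (: FIRST \ {ε} = { '(' } — disjoint from FOLLOW(A)
  A → ε: FIRST \ {ε} = { } — this is the only nullable alternative, skip
  A → T / ): FIRST \ {ε} = { '/' } — overlaps FOLLOW(A) on { '/' }: CONFLICT

T has no nullable alternative, so no FIRST/FOLLOW check is needed there.

So the grammar has 4 FIRST/FOLLOW conflicts (marked CONFLICT above).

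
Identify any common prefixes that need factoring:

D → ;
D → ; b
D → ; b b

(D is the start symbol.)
Yes, D has productions with common prefix ';'

Left-factoring is needed when two productions for the same non-terminal
share a common prefix on the right-hand side.

Productions for D:
  D → ;
  D → ; b
  D → ; b b

Found common prefix ';' in productions for D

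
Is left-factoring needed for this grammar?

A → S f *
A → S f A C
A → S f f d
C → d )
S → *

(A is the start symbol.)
Left-factoring is needed when two productions for the same non-terminal
share a common prefix on the right-hand side.

Productions for A:
  A → S f *
  A → S f A C
  A → S f f d

Found common prefix 'S f' in productions for A

Answer: Yes, A has productions with common prefix 'S f'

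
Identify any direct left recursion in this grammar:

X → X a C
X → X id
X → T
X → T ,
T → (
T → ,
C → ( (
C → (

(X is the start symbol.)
X → X a C: LEFT RECURSIVE (starts with X)
X → X id: LEFT RECURSIVE (starts with X)
X → T: starts with T
X → T ,: starts with T
T → (: starts with '('
T → ,: starts with ','
C → ( (: starts with '('
C → (: starts with '('

The grammar has direct left recursion on: X.

Answer: Yes, X is left-recursive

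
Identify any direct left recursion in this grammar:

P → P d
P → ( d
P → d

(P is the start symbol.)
Yes, P is left-recursive

Direct left recursion occurs when N → N α for some non-terminal N (the right-hand side begins with the left-hand side itself).

P → P d: LEFT RECURSIVE (starts with P)
P → ( d: starts with '('
P → d: starts with d

The grammar has direct left recursion on: P.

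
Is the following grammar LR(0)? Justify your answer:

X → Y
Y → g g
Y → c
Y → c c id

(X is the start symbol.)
A grammar is LR(0) if no state in the canonical LR(0) collection has:
  - both a shift item (dot before a terminal) and a complete item (shift-reduce conflict), or
  - two or more complete items (reduce-reduce conflict; the accept item [X' → X .] counts as a complete item here).

Augment with X' → X and build the canonical LR(0) collection (I0 = CLOSURE({[X' → . X]}), then GOTO on every symbol after a dot until no new states appear). It has 8 states:
  I0: { [X → . Y], [X' → . X], [Y → . c c id], [Y → . c], [Y → . g g] }  — shift
  I1: { [X' → X .] }  — accept
  I2: { [X → Y .] }  — reduce
  I3: { [Y → c . c id], [Y → c .] }  — shift, reduce
  I4: { [Y → g . g] }  — shift
  I5: { [Y → g g .] }  — reduce
  I6: { [Y → c c . id] }  — shift
  I7: { [Y → c c id .] }  — reduce

Conflict in state I3:
  Shift-reduce conflict between [Y → c .] and [Y → c . c id]
So the grammar is NOT LR(0).

Answer: No. Shift-reduce conflict between [Y → c .] and [Y → c . c id]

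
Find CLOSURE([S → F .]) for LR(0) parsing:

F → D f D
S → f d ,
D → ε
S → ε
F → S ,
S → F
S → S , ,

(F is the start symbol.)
Start with: [S → F .]
The dot is at the end, so nothing is added.

CLOSURE = { [S → F .] }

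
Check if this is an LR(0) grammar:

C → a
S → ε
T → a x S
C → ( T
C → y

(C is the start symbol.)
Yes, the grammar is LR(0)

A grammar is LR(0) if no state in the canonical LR(0) collection has:
  - both a shift item (dot before a terminal) and a complete item (shift-reduce conflict), or
  - two or more complete items (reduce-reduce conflict; the accept item [C' → C .] counts as a complete item here).

Augment with C' → C and build the canonical LR(0) collection (I0 = CLOSURE({[C' → . C]}), then GOTO on every symbol after a dot until no new states appear). It has 9 states:
  I0: { [C → . ( T], [C → . a], [C → . y], [C' → . C] }  — shift
  I1: { [C → ( . T], [T → . a x S] }  — shift
  I2: { [C' → C .] }  — accept
  I3: { [C → a .] }  — reduce
  I4: { [C → y .] }  — reduce
  I5: { [C → ( T .] }  — reduce
  I6: { [T → a . x S] }  — shift
  I7: { [S → .], [T → a x . S] }  — reduce
  I8: { [T → a x S .] }  — reduce

Every state is either a pure shift/goto state or contains exactly one complete item and nothing to shift — no conflicts. The grammar is LR(0).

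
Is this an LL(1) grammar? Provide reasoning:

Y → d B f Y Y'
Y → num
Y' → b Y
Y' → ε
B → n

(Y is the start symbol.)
A grammar is LL(1) if for each non-terminal N with multiple productions, the predict sets of those productions are pairwise disjoint, where PREDICT(N → α) = (FIRST(α) \ {ε}) ∪ (FOLLOW(N) if α ⇒* ε).

Relevant sets:
  FOLLOW(Y') = { $, 'b' }

For Y:
  PREDICT(Y → d B f Y Y') = { 'd' }
  PREDICT(Y → num) = { 'num' }
For Y':
  PREDICT(Y' → b Y) = { 'b' }
  PREDICT(Y' → ε) = { $, 'b' }
B has a single production, so nothing to check there.

Conflict found: Predict set conflict for Y': { 'b' }
The grammar is NOT LL(1).

Answer: No. Predict set conflict for Y': { 'b' }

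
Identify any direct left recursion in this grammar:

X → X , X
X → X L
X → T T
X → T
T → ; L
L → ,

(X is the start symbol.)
X → X , X: LEFT RECURSIVE (starts with X)
X → X L: LEFT RECURSIVE (starts with X)
X → T T: starts with T
X → T: starts with T
T → ; L: starts with ';'
L → ,: starts with ','

The grammar has direct left recursion on: X.

Answer: Yes, X is left-recursive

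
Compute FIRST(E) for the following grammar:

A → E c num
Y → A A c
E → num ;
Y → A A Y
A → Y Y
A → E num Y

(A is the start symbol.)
To compute FIRST(E), examine every production with E on the left-hand side, reading each right-hand side left to right until a non-nullable symbol is reached.

From E → num ;:
  - num is a terminal: add 'num' and stop

Collecting: FIRST(E) = { 'num' }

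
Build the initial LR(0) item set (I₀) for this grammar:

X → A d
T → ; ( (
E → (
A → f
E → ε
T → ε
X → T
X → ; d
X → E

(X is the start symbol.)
First, augment the grammar with X' → X
I₀ = CLOSURE({ [X' → . X] }):
  [X' → . X] has the dot before X: add [X → . A d], [X → . T], [X → . ; d], [X → . E]
  [X → . A d] has the dot before A: add [A → . f]
  [X → . T] has the dot before T: add [T → . ; ( (], [T → .]
  [X → . E] has the dot before E: add [E → . (], [E → .]
No further items can be added.

I₀ = { [A → . f], [E → . (], [E → .], [T → . ; ( (], [T → .], [X → . ; d], [X → . A d], [X → . E], [X → . T], [X' → . X] }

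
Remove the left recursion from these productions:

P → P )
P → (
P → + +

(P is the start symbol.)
P → ( P'
P → + + P'
P' → ) P'
P' → ε

P is directly left-recursive. The standard transformation for
  A → A α₁ | ... | A α_m | β₁ | ... | β_n
is
  A  → β₁ A' | ... | β_n A'
  A' → α₁ A' | ... | α_m A' | ε

P → ( becomes P → ( P'
P → + + becomes P → + + P'
P → P ) becomes P' → ) P'
Add P' → ε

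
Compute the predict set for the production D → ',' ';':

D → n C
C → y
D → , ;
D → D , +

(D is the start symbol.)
PREDICT(D → ',' ';') = (FIRST(RHS) \ {ε}) ∪ (FOLLOW(D) if ε ∈ FIRST(RHS), i.e. RHS ⇒* ε)
FIRST(',' ';') = { ',' }
ε ∉ FIRST(',' ';'), so FOLLOW(D) is not added.
PREDICT(D → ',' ';') = { ',' }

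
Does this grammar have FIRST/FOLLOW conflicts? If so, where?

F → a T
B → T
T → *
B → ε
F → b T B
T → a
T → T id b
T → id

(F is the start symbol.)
No FIRST/FOLLOW conflicts.

A FIRST/FOLLOW conflict occurs when a non-terminal N has a nullable alternative N → β (β ⇒* ε) and another alternative N → α with FIRST(α) ∩ FOLLOW(N) ≠ ∅: on such a lookahead the parser cannot decide between expanding α and letting N vanish via β.

Nullable non-terminals: B.
FIRST sets used below: FIRST(T) = { '*', 'a', 'id' }

B: nullable alternative(s) B → ε; FOLLOW(B) = { $ }
  B → T: FIRST \ {ε} = { '*', 'a', 'id' } — disjoint from FOLLOW(B)
  B → ε: FIRST \ {ε} = { } — this is the only nullable alternative, skip

F, T have no nullable alternative, so no FIRST/FOLLOW check is needed there.

No FIRST/FOLLOW conflicts found.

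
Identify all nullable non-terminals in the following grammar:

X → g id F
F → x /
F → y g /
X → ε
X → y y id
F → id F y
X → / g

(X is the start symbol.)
ε-productions: X → ε
So X is immediately nullable.
No further non-terminal can be added: every production for the remaining non-terminals contains a terminal or a non-nullable non-terminal.
Nullable = { 'X' }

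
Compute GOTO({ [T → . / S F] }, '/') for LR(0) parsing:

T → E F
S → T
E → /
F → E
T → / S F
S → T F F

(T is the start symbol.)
{ [E → . /], [S → . T F F], [S → . T], [T → . / S F], [T → . E F], [T → / . S F] }

GOTO(I, '/') = CLOSURE({ [A → αX.β] : [A → α.Xβ] ∈ I, X = '/' })

Items with dot before '/', with the dot advanced:
  [T → . / S F] → [T → / . S F]
Closure of the advanced items:
  [T → / . S F] has the dot before S: add [S → . T], [S → . T F F]
  [S → . T] has the dot before T: add [T → . E F], [T → . / S F]
  [T → . E F] has the dot before E: add [E → . /]

GOTO = { [E → . /], [S → . T F F], [S → . T], [T → . / S F], [T → . E F], [T → / . S F] }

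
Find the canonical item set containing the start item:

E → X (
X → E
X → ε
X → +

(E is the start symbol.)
First, augment the grammar with E' → E
I₀ = CLOSURE({ [E' → . E] }):
  [E' → . E] has the dot before E: add [E → . X (]
  [E → . X (] has the dot before X: add [X → . E], [X → .], [X → . +]
No further items can be added.

I₀ = { [E → . X (], [E' → . E], [X → . +], [X → . E], [X → .] }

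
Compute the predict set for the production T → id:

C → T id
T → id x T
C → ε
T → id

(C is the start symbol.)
{ 'id' }

PREDICT(T → id) = (FIRST(RHS) \ {ε}) ∪ (FOLLOW(T) if ε ∈ FIRST(RHS), i.e. RHS ⇒* ε)
FIRST(id) = { 'id' }
ε ∉ FIRST(id), so FOLLOW(T) is not added.
PREDICT(T → id) = { 'id' }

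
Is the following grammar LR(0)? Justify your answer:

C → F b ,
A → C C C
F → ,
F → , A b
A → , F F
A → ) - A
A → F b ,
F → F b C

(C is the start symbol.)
No. Shift-reduce conflict between [F → , .] and [A → . ) - A]

A grammar is LR(0) if no state in the canonical LR(0) collection has:
  - both a shift item (dot before a terminal) and a complete item (shift-reduce conflict), or
  - two or more complete items (reduce-reduce conflict; the accept item [C' → C .] counts as a complete item here).

Augment with C' → C and build the canonical LR(0) collection (I0 = CLOSURE({[C' → . C]}), then GOTO on every symbol after a dot until no new states appear). It has 22 states:
  I0: { [C → . F b ,], [C' → . C], [F → . , A b], [F → . ,], [F → . F b C] }  — shift
  I1: { [A → . ) - A], [A → . , F F], [A → . C C C], [A → . F b ,], [C → . F b ,], [F → , . A b], [F → , .], [F → . , A b], [F → . ,], [F → . F b C] }  — shift, reduce
  I2: { [C' → C .] }  — accept
  I3: { [C → F . b ,], [F → F . b C] }  — shift
  I4: { [C → . F b ,], [C → F b . ,], [F → . , A b], [F → . ,], [F → . F b C], [F → F b . C] }  — shift
  I5: { [A → . ) - A], [A → . , F F], [A → . C C C], [A → . F b ,], [C → . F b ,], [C → F b , .], [F → , . A b], [F → , .], [F → . , A b], [F → . ,], [F → . F b C] }  — shift, 2 reduces
  I6: { [F → F b C .] }  — reduce
  I7: { [A → ) . - A] }  — shift
  I8: { [A → , . F F], [A → . ) - A], [A → . , F F], [A → . C C C], [A → . F b ,], [C → . F b ,], [F → , . A b], [F → , .], [F → . , A b], [F → . ,], [F → . F b C] }  — shift, reduce
  I9: { [F → , A . b] }  — shift
  I10: { [A → C . C C], [C → . F b ,], [F → . , A b], [F → . ,], [F → . F b C] }  — shift
  I11: { [A → F . b ,], [C → F . b ,], [F → F . b C] }  — shift
  I12: { [A → F b . ,], [C → . F b ,], [C → F b . ,], [F → . , A b], [F → . ,], [F → . F b C], [F → F b . C] }  — shift
  I13: { [A → . ) - A], [A → . , F F], [A → . C C C], [A → . F b ,], [A → F b , .], [C → . F b ,], [C → F b , .], [F → , . A b], [F → , .], [F → . , A b], [F → . ,], [F → . F b C] }  — shift, 3 reduces
  I14: { [A → C C . C], [C → . F b ,], [F → . , A b], [F → . ,], [F → . F b C] }  — shift
  I15: { [A → C C C .] }  — reduce
  I16: { [F → , A b .] }  — reduce
  I17: { [A → , F . F], [A → F . b ,], [C → F . b ,], [F → . , A b], [F → . ,], [F → . F b C], [F → F . b C] }  — shift
  I18: { [A → , F F .], [F → F . b C] }  — shift, reduce
  I19: { [C → . F b ,], [F → . , A b], [F → . ,], [F → . F b C], [F → F b . C] }  — shift
  I20: { [A → ) - . A], [A → . ) - A], [A → . , F F], [A → . C C C], [A → . F b ,], [C → . F b ,], [F → . , A b], [F → . ,], [F → . F b C] }  — shift
  I21: { [A → ) - A .] }  — reduce

Conflict in state I1:
  Shift-reduce conflict between [F → , .] and [A → . ) - A]
So the grammar is NOT LR(0).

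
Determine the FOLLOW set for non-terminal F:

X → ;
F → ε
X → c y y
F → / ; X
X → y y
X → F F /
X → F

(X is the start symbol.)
{ $, '/' }

In X → F F /: F is followed by F '/', add FIRST(F '/') \ {ε} = { '/' }
In X → F F /: F is followed by '/', add FIRST('/') \ {ε} = { '/' }
In X → F: F is at the end, add FOLLOW(X)

The FOLLOW sets referred to above (computed the same way, to a fixed point):
  FOLLOW(X) = { $, '/' }

Taking the union: FOLLOW(F) = { $, '/' }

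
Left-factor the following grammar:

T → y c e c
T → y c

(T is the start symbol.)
T → y c T'
T' → e c
T' → ε

Left-factoring transforms A → αβ₁ | αβ₂ into A → αA' and A' → β₁ | β₂
(α is the longest common prefix among the alternatives). Repeat until
no nonterminal has two alternatives with a common prefix.

Round 1: T has alternatives sharing prefix 'y c'. Introduce T': T → y c T'
  Add: T' → e c
  Add: T' → ε

No remaining common prefixes — done.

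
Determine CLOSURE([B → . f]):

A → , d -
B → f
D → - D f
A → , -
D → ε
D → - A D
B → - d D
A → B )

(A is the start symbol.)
To compute CLOSURE, for each item [A → α.Bβ] where B is a non-terminal, add [B → .γ] for all productions B → γ; repeat for the newly added items until nothing changes.

Start with: [B → . f]
The dot precedes the terminal f, so nothing is added.

CLOSURE = { [B → . f] }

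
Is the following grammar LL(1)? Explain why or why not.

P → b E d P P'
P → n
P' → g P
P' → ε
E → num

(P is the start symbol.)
No. Predict set conflict for P': { 'g' }

Relevant sets:
  FOLLOW(P') = { $, 'g' }

For P:
  PREDICT(P → b E d P P') = { 'b' }
  PREDICT(P → n) = { 'n' }
For P':
  PREDICT(P' → g P) = { 'g' }
  PREDICT(P' → ε) = { $, 'g' }
E has a single production, so nothing to check there.

Conflict found: Predict set conflict for P': { 'g' }
The grammar is NOT LL(1).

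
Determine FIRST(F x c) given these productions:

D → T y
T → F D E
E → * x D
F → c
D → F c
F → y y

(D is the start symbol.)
FIRST sets of the non-terminals involved (from the grammar, by fixed-point iteration):
  FIRST(F) = { 'c', 'y' }

To compute FIRST(F x c), process the symbols left to right:
Symbol F is a non-terminal. Add FIRST(F) \ {ε} = { 'c', 'y' }
F is not nullable (ε ∉ FIRST(F)), so stop here.
FIRST(F x c) = { 'c', 'y' }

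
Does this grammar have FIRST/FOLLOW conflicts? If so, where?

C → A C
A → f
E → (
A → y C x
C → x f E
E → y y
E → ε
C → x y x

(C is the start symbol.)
No FIRST/FOLLOW conflicts.

A FIRST/FOLLOW conflict occurs when a non-terminal N has a nullable alternative N → β (β ⇒* ε) and another alternative N → α with FIRST(α) ∩ FOLLOW(N) ≠ ∅: on such a lookahead the parser cannot decide between expanding α and letting N vanish via β.

Nullable non-terminals: E.

E: nullable alternative(s) E → ε; FOLLOW(E) = { $, 'x' }
  E → (: FIRST \ {ε} = { '(' } — disjoint from FOLLOW(E)
  E → y y: FIRST \ {ε} = { 'y' } — disjoint from FOLLOW(E)
  E → ε: FIRST \ {ε} = { } — this is the only nullable alternative, skip

A, C have no nullable alternative, so no FIRST/FOLLOW check is needed there.

No FIRST/FOLLOW conflicts found.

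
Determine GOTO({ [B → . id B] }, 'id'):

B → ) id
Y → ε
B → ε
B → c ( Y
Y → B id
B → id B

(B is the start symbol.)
{ [B → . ) id], [B → . c ( Y], [B → . id B], [B → .], [B → id . B] }

GOTO(I, 'id') = CLOSURE({ [A → αX.β] : [A → α.Xβ] ∈ I, X = 'id' })

Items with dot before 'id', with the dot advanced:
  [B → . id B] → [B → id . B]
Closure of the advanced items:
  [B → id . B] has the dot before B: add [B → . ) id], [B → .], [B → . c ( Y], [B → . id B]

GOTO = { [B → . ) id], [B → . c ( Y], [B → . id B], [B → .], [B → id . B] }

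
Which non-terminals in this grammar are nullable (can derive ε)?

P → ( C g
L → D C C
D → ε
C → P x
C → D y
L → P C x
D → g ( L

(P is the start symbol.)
A non-terminal is nullable if it can derive ε (the empty string): either it has an ε-production, or it has a production whose right-hand side consists entirely of nullable non-terminals.

ε-productions: D → ε
So D is immediately nullable.
No further non-terminal can be added: every production for the remaining non-terminals contains a terminal or a non-nullable non-terminal.
Nullable = { 'D' }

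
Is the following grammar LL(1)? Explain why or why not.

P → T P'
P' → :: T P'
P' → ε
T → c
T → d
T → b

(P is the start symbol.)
A grammar is LL(1) if for each non-terminal N with multiple productions, the predict sets of those productions are pairwise disjoint, where PREDICT(N → α) = (FIRST(α) \ {ε}) ∪ (FOLLOW(N) if α ⇒* ε).

Relevant sets:
  FOLLOW(P') = { $ }

For P':
  PREDICT(P' → :: T P') = { '::' }
  PREDICT(P' → ε) = { $ }
For T:
  PREDICT(T → c) = { 'c' }
  PREDICT(T → d) = { 'd' }
  PREDICT(T → b) = { 'b' }
P has a single production, so nothing to check there.

All predict sets are disjoint. The grammar IS LL(1).

Answer: Yes, the grammar is LL(1).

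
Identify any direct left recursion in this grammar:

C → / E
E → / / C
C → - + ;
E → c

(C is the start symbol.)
C → / E: starts with '/'
E → / / C: starts with '/'
C → - + ;: starts with '-'
E → c: starts with c

No direct left recursion found.

Answer: No direct left recursion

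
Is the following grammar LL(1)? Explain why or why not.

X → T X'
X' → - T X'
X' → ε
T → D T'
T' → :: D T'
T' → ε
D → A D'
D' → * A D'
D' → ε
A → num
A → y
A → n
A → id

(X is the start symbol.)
Relevant sets:
  FOLLOW(X') = { $ }
  FOLLOW(T') = { $, '-' }
  FOLLOW(D') = { $, '-', '::' }

For X':
  PREDICT(X' → '-' T X') = { '-' }
  PREDICT(X' → ε) = { $ }
For T':
  PREDICT(T' → :: D T') = { '::' }
  PREDICT(T' → ε) = { $, '-' }
For D':
  PREDICT(D' → '*' A D') = { '*' }
  PREDICT(D' → ε) = { $, '-', '::' }
For A:
  PREDICT(A → num) = { 'num' }
  PREDICT(A → y) = { 'y' }
  PREDICT(A → n) = { 'n' }
  PREDICT(A → id) = { 'id' }
X, T, D have a single production, so nothing to check there.

All predict sets are disjoint. The grammar IS LL(1).

Answer: Yes, the grammar is LL(1).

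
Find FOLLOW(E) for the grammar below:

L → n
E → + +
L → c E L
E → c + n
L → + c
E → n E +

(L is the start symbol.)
{ '+', 'c', 'n' }

In L → c E L: E is followed by L, add FIRST(L) \ {ε} = { '+', 'c', 'n' }
In E → n E +: E is followed by '+', add FIRST('+') \ {ε} = { '+' }

Taking the union: FOLLOW(E) = { '+', 'c', 'n' }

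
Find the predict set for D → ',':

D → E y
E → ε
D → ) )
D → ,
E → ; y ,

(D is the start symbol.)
PREDICT(D → ',') = (FIRST(RHS) \ {ε}) ∪ (FOLLOW(D) if ε ∈ FIRST(RHS), i.e. RHS ⇒* ε)
FIRST(',') = { ',' }
ε ∉ FIRST(','), so FOLLOW(D) is not added.
PREDICT(D → ',') = { ',' }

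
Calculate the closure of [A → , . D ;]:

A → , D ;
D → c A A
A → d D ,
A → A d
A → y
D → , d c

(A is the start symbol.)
{ [A → , . D ;], [D → . , d c], [D → . c A A] }

Start with: [A → , . D ;]
  [A → , . D ;] has the dot before D: add [D → . c A A], [D → . , d c]
No further items can be added.

CLOSURE = { [A → , . D ;], [D → . , d c], [D → . c A A] }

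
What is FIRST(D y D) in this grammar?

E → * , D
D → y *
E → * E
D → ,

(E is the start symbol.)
{ ',', 'y' }

FIRST sets of the non-terminals involved (from the grammar, by fixed-point iteration):
  FIRST(D) = { ',', 'y' }

To compute FIRST(D y D), process the symbols left to right:
Symbol D is a non-terminal. Add FIRST(D) \ {ε} = { ',', 'y' }
D is not nullable (ε ∉ FIRST(D)), so stop here.
FIRST(D y D) = { ',', 'y' }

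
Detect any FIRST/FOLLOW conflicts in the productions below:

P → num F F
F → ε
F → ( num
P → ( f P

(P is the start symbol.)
Nullable non-terminals: F.

F: nullable alternative(s) F → ε; FOLLOW(F) = { $, '(' }
  F → ε: FIRST \ {ε} = { } — this is the only nullable alternative, skip
  F → ( num: FIRST \ {ε} = { '(' } — overlaps FOLLOW(F) on { '(' }: CONFLICT

P has no nullable alternative, so no FIRST/FOLLOW check is needed there.

So the grammar has 1 FIRST/FOLLOW conflict (marked CONFLICT above).

Answer: Yes. F → '(' num with FOLLOW(F) on { '(' }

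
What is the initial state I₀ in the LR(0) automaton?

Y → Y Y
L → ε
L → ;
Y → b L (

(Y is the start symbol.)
First, augment the grammar with Y' → Y
I₀ = CLOSURE({ [Y' → . Y] }):
  [Y' → . Y] has the dot before Y: add [Y → . Y Y], [Y → . b L (]
No further items can be added.

I₀ = { [Y → . Y Y], [Y → . b L (], [Y' → . Y] }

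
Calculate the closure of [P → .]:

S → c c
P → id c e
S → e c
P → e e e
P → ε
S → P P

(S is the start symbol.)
{ [P → .] }

To compute CLOSURE, for each item [A → α.Bβ] where B is a non-terminal, add [B → .γ] for all productions B → γ; repeat for the newly added items until nothing changes.

Start with: [P → .]
The dot is at the end, so nothing is added.

CLOSURE = { [P → .] }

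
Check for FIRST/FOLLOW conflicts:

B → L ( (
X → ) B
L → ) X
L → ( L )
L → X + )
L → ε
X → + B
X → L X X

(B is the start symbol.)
A FIRST/FOLLOW conflict occurs when a non-terminal N has a nullable alternative N → β (β ⇒* ε) and another alternative N → α with FIRST(α) ∩ FOLLOW(N) ≠ ∅: on such a lookahead the parser cannot decide between expanding α and letting N vanish via β.

Nullable non-terminals: L.
FIRST sets used below: FIRST(X) = { '(', ')', '+' }

L: nullable alternative(s) L → ε; FOLLOW(L) = { '(', ')', '+' }
  L → ) X: FIRST \ {ε} = { ')' } — overlaps FOLLOW(L) on { ')' }: CONFLICT
  L → ( L ): FIRST \ {ε} = { '(' } — overlaps FOLLOW(L) on { '(' }: CONFLICT
  L → X + ): FIRST \ {ε} = { '(', ')', '+' } — overlaps FOLLOW(L) on { '(', ')', '+' }: CONFLICT
  L → ε: FIRST \ {ε} = { } — this is the only nullable alternative, skip

B, X have no nullable alternative, so no FIRST/FOLLOW check is needed there.

So the grammar has 3 FIRST/FOLLOW conflicts (marked CONFLICT above).

Answer: Yes. L → ')' X with FOLLOW(L) on { ')' }; L → '(' L ')' with FOLLOW(L) on { '(' }; L → X '+' ')' with FOLLOW(L) on { '(', ')', '+' }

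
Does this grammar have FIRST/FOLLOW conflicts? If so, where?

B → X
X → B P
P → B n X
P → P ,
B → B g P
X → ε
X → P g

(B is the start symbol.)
Yes. B → B g P with FOLLOW(B) on { 'g', 'n' }; X → B P with FOLLOW(X) on { 'g', 'n' }; X → P g with FOLLOW(X) on { 'g', 'n' }

Nullable non-terminals: B, X.
FIRST sets used below: FIRST(X) = { 'g', 'n', ε }, FIRST(B) = { 'g', 'n', ε }, FIRST(P) = { 'g', 'n' }

B: nullable alternative(s) B → X; FOLLOW(B) = { $, 'g', 'n' }
  B → X: FIRST \ {ε} = { 'g', 'n' } — this is the only nullable alternative, skip
  B → B g P: FIRST \ {ε} = { 'g', 'n' } — overlaps FOLLOW(B) on { 'g', 'n' }: CONFLICT

X: nullable alternative(s) X → ε; FOLLOW(X) = { $, ',', 'g', 'n' }
  X → B P: FIRST \ {ε} = { 'g', 'n' } — overlaps FOLLOW(X) on { 'g', 'n' }: CONFLICT
  X → ε: FIRST \ {ε} = { } — this is the only nullable alternative, skip
  X → P g: FIRST \ {ε} = { 'g', 'n' } — overlaps FOLLOW(X) on { 'g', 'n' }: CONFLICT

P has no nullable alternative, so no FIRST/FOLLOW check is needed there.

So the grammar has 3 FIRST/FOLLOW conflicts (marked CONFLICT above).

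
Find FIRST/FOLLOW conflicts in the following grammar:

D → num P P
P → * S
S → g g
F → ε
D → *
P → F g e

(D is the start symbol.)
No FIRST/FOLLOW conflicts.

A FIRST/FOLLOW conflict occurs when a non-terminal N has a nullable alternative N → β (β ⇒* ε) and another alternative N → α with FIRST(α) ∩ FOLLOW(N) ≠ ∅: on such a lookahead the parser cannot decide between expanding α and letting N vanish via β.

Nullable non-terminals: F.
F has a nullable alternative but only one production, so nothing to check.

D, P, S have no nullable alternative, so no FIRST/FOLLOW check is needed there.

No FIRST/FOLLOW conflicts found.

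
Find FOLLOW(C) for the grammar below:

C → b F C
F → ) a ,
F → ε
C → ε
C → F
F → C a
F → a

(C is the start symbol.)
{ $, 'a' }

To compute FOLLOW(C), find every occurrence of C on a right-hand side N → α C β: add FIRST(β) \ {ε}, and if β is empty or nullable also add FOLLOW(N). Iterate to a fixed point.

C is the start symbol, so $ ∈ FOLLOW(C).
In C → b F C: C is at the end; this adds FOLLOW(C) to itself — nothing new
In F → C a: C is followed by a, add FIRST(a) \ {ε} = { 'a' }

Taking the union: FOLLOW(C) = { $, 'a' }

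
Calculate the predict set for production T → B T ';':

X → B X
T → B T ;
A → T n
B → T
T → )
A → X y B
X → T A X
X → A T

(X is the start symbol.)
{ ')' }

PREDICT(T → B T ';') = (FIRST(RHS) \ {ε}) ∪ (FOLLOW(T) if ε ∈ FIRST(RHS), i.e. RHS ⇒* ε)
FIRST(B) = { ')' }
FIRST(B T ';') = { ')' }
ε ∉ FIRST(B T ';'), so FOLLOW(T) is not added.
PREDICT(T → B T ';') = { ')' }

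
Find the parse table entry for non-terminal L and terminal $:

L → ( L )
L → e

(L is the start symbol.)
Empty (error entry)

To find M[L, $], we find productions for L where $ is in the predict set (PREDICT(N → α) = (FIRST(α) \ {ε}) ∪ (FOLLOW(N) if α ⇒* ε)).

L → ( L ): PREDICT = { '(' }
L → e: PREDICT = { 'e' }

M[L, $] is empty (no production applies)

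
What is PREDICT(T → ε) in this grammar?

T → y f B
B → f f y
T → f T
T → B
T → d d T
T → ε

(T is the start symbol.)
{ $ }

PREDICT(T → ε) = (FIRST(RHS) \ {ε}) ∪ (FOLLOW(T) if ε ∈ FIRST(RHS), i.e. RHS ⇒* ε)
The right-hand side is ε (FIRST(ε) = { ε }), so the predict set is FOLLOW(T) = { $ }
PREDICT(T → ε) = { $ }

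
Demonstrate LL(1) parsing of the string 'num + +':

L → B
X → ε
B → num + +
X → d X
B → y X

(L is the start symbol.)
LL(1) parsing maintains a stack (initially the start symbol over $) and the input. At each step: if the stack top is a terminal, match it against the current input token; if it is a non-terminal N, replace it with the RHS of M[N, lookahead] (the unique production whose predict set contains the lookahead).

Stack is shown with the top on the left.

Stack      Input      Action
----------------------------
L $        num + + $  output L → B
B $        num + + $  output B → num + +
num + + $  num + + $  match 'num'
+ + $      + + $      match '+'
+ $        + $        match '+'
$          $          accept

The string is accepted.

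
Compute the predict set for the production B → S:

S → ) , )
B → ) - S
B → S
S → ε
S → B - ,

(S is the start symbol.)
PREDICT(B → S) = (FIRST(RHS) \ {ε}) ∪ (FOLLOW(B) if ε ∈ FIRST(RHS), i.e. RHS ⇒* ε)
FIRST(S) = { ')', '-', ε }
FIRST(S) = { ')', '-', ε }
ε ∈ FIRST(S) (the right-hand side is nullable), so add FOLLOW(B) = { '-' }
PREDICT(B → S) = { ')', '-' }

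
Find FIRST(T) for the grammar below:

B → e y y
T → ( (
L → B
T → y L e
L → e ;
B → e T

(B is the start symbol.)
To compute FIRST(T), examine every production with T on the left-hand side, reading each right-hand side left to right until a non-nullable symbol is reached.

From T → ( (:
  - '(' is a terminal: add '(' and stop
From T → y L e:
  - y is a terminal: add 'y' and stop

Collecting: FIRST(T) = { '(', 'y' }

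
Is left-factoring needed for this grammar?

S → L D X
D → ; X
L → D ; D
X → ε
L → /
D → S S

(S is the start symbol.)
No, left-factoring is not needed

Left-factoring is needed when two productions for the same non-terminal
share a common prefix on the right-hand side.

Productions for D:
  D → ; X
  D → S S
Productions for L:
  L → D ; D
  L → /

No common prefixes found.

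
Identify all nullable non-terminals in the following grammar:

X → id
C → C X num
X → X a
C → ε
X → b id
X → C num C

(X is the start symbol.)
{ 'C' }

A non-terminal is nullable if it can derive ε (the empty string): either it has an ε-production, or it has a production whose right-hand side consists entirely of nullable non-terminals.

ε-productions: C → ε
So C is immediately nullable.
No further non-terminal can be added: every production for the remaining non-terminals contains a terminal or a non-nullable non-terminal.
Nullable = { 'C' }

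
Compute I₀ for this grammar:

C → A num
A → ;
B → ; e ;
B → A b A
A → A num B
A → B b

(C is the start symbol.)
First, augment the grammar with C' → C
I₀ = CLOSURE({ [C' → . C] }):
  [C' → . C] has the dot before C: add [C → . A num]
  [C → . A num] has the dot before A: add [A → . ;], [A → . A num B], [A → . B b]
  [A → . B b] has the dot before B: add [B → . ; e ;], [B → . A b A]
No further items can be added.

I₀ = { [A → . ;], [A → . A num B], [A → . B b], [B → . ; e ;], [B → . A b A], [C → . A num], [C' → . C] }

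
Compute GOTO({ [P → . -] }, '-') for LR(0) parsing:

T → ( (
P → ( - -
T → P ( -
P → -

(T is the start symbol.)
{ [P → - .] }

GOTO(I, '-') = CLOSURE({ [A → αX.β] : [A → α.Xβ] ∈ I, X = '-' })

Items with dot before '-', with the dot advanced:
  [P → . -] → [P → - .]
Closure adds nothing (no advanced item has the dot before a non-terminal).

GOTO = { [P → - .] }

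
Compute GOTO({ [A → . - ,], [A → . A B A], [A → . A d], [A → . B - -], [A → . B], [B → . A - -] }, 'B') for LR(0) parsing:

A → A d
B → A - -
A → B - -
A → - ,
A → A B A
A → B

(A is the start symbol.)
GOTO(I, 'B') = CLOSURE({ [A → αX.β] : [A → α.Xβ] ∈ I, X = 'B' })

Items with dot before 'B', with the dot advanced:
  [A → . B] → [A → B .]
  [A → . B - -] → [A → B . - -]
Closure adds nothing (no advanced item has the dot before a non-terminal).

GOTO = { [A → B . - -], [A → B .] }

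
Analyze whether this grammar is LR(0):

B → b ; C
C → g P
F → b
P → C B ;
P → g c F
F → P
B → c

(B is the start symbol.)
A grammar is LR(0) if no state in the canonical LR(0) collection has:
  - both a shift item (dot before a terminal) and a complete item (shift-reduce conflict), or
  - two or more complete items (reduce-reduce conflict; the accept item [B' → B .] counts as a complete item here).

Augment with B' → B and build the canonical LR(0) collection (I0 = CLOSURE({[B' → . B]}), then GOTO on every symbol after a dot until no new states appear). It has 16 states:
  I0: { [B → . b ; C], [B → . c], [B' → . B] }  — shift
  I1: { [B' → B .] }  — accept
  I2: { [B → b . ; C] }  — shift
  I3: { [B → c .] }  — reduce
  I4: { [B → b ; . C], [C → . g P] }  — shift
  I5: { [B → b ; C .] }  — reduce
  I6: { [C → . g P], [C → g . P], [P → . C B ;], [P → . g c F] }  — shift
  I7: { [B → . b ; C], [B → . c], [P → C . B ;] }  — shift
  I8: { [C → g P .] }  — reduce
  I9: { [C → . g P], [C → g . P], [P → . C B ;], [P → . g c F], [P → g . c F] }  — shift
  I10: { [C → . g P], [F → . P], [F → . b], [P → . C B ;], [P → . g c F], [P → g c . F] }  — shift
  I11: { [P → g c F .] }  — reduce
  I12: { [F → P .] }  — reduce
  I13: { [F → b .] }  — reduce
  I14: { [P → C B . ;] }  — shift
  I15: { [P → C B ; .] }  — reduce

Every state is either a pure shift/goto state or contains exactly one complete item and nothing to shift — no conflicts. The grammar is LR(0).

Answer: Yes, the grammar is LR(0)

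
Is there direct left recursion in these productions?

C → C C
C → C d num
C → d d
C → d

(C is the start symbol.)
Direct left recursion occurs when N → N α for some non-terminal N (the right-hand side begins with the left-hand side itself).

C → C C: LEFT RECURSIVE (starts with C)
C → C d num: LEFT RECURSIVE (starts with C)
C → d d: starts with d
C → d: starts with d

The grammar has direct left recursion on: C.

Answer: Yes, C is left-recursive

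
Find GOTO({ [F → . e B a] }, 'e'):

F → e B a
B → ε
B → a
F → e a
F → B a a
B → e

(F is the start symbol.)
{ [B → . a], [B → . e], [B → .], [F → e . B a] }

GOTO(I, 'e') = CLOSURE({ [A → αX.β] : [A → α.Xβ] ∈ I, X = 'e' })

Items with dot before 'e', with the dot advanced:
  [F → . e B a] → [F → e . B a]
Closure of the advanced items:
  [F → e . B a] has the dot before B: add [B → .], [B → . a], [B → . e]

GOTO = { [B → . a], [B → . e], [B → .], [F → e . B a] }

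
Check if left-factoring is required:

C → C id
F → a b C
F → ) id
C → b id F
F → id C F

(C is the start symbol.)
No, left-factoring is not needed

Left-factoring is needed when two productions for the same non-terminal
share a common prefix on the right-hand side.

Productions for C:
  C → C id
  C → b id F
Productions for F:
  F → a b C
  F → ) id
  F → id C F

No common prefixes found.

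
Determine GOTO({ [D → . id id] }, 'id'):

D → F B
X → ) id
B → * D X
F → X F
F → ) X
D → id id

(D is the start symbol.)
GOTO(I, 'id') = CLOSURE({ [A → αX.β] : [A → α.Xβ] ∈ I, X = 'id' })

Items with dot before 'id', with the dot advanced:
  [D → . id id] → [D → id . id]
Closure adds nothing (no advanced item has the dot before a non-terminal).

GOTO = { [D → id . id] }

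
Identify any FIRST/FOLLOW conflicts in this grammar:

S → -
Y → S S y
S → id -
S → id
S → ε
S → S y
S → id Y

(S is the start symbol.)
Nullable non-terminals: S.
FIRST sets used below: FIRST(S) = { '-', 'id', 'y', ε }

S: nullable alternative(s) S → ε; FOLLOW(S) = { $, '-', 'id', 'y' }
  S → -: FIRST \ {ε} = { '-' } — overlaps FOLLOW(S) on { '-' }: CONFLICT
  S → id -: FIRST \ {ε} = { 'id' } — overlaps FOLLOW(S) on { 'id' }: CONFLICT
  S → id: FIRST \ {ε} = { 'id' } — overlaps FOLLOW(S) on { 'id' }: CONFLICT
  S → ε: FIRST \ {ε} = { } — this is the only nullable alternative, skip
  S → S y: FIRST \ {ε} = { '-', 'id', 'y' } — overlaps FOLLOW(S) on { '-', 'id', 'y' }: CONFLICT
  S → id Y: FIRST \ {ε} = { 'id' } — overlaps FOLLOW(S) on { 'id' }: CONFLICT

Y has no nullable alternative, so no FIRST/FOLLOW check is needed there.

So the grammar has 5 FIRST/FOLLOW conflicts (marked CONFLICT above).

Answer: Yes. S → '-' with FOLLOW(S) on { '-' }; S → id '-' with FOLLOW(S) on { 'id' }; S → id with FOLLOW(S) on { 'id' }; S → S y with FOLLOW(S) on { '-', 'id', 'y' }; S → id Y with FOLLOW(S) on { 'id' }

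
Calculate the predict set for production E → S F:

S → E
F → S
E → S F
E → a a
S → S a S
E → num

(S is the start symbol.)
PREDICT(E → S F) = (FIRST(RHS) \ {ε}) ∪ (FOLLOW(E) if ε ∈ FIRST(RHS), i.e. RHS ⇒* ε)
FIRST(S) = { 'a', 'num' }
FIRST(S F) = { 'a', 'num' }
ε ∉ FIRST(S F), so FOLLOW(E) is not added.
PREDICT(E → S F) = { 'a', 'num' }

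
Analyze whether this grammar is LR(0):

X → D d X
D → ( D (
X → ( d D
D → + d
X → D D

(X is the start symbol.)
Yes, the grammar is LR(0)

Augment with X' → X and build the canonical LR(0) collection (I0 = CLOSURE({[X' → . X]}), then GOTO on every symbol after a dot until no new states appear). It has 14 states:
  I0: { [D → . ( D (], [D → . + d], [X → . ( d D], [X → . D D], [X → . D d X], [X' → . X] }  — shift
  I1: { [D → ( . D (], [D → . ( D (], [D → . + d], [X → ( . d D] }  — shift
  I2: { [D → + . d] }  — shift
  I3: { [D → . ( D (], [D → . + d], [X → D . D], [X → D . d X] }  — shift
  I4: { [X' → X .] }  — accept
  I5: { [D → ( . D (], [D → . ( D (], [D → . + d] }  — shift
  I6: { [X → D D .] }  — reduce
  I7: { [D → . ( D (], [D → . + d], [X → . ( d D], [X → . D D], [X → . D d X], [X → D d . X] }  — shift
  I8: { [X → D d X .] }  — reduce
  I9: { [D → ( D . (] }  — shift
  I10: { [D → ( D ( .] }  — reduce
  I11: { [D → + d .] }  — reduce
  I12: { [D → . ( D (], [D → . + d], [X → ( d . D] }  — shift
  I13: { [X → ( d D .] }  — reduce

Every state is either a pure shift/goto state or contains exactly one complete item and nothing to shift — no conflicts. The grammar is LR(0).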